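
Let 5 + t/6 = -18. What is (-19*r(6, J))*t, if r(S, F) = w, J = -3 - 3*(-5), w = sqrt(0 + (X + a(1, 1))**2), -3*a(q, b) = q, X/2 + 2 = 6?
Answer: 20102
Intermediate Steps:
X = 8 (X = -4 + 2*6 = -4 + 12 = 8)
a(q, b) = -q/3
t = -138 (t = -30 + 6*(-18) = -30 - 108 = -138)
w = 23/3 (w = sqrt(0 + (8 - 1/3*1)**2) = sqrt(0 + (8 - 1/3)**2) = sqrt(0 + (23/3)**2) = sqrt(0 + 529/9) = sqrt(529/9) = 23/3 ≈ 7.6667)
J = 12 (J = -3 - 1*(-15) = -3 + 15 = 12)
r(S, F) = 23/3
(-19*r(6, J))*t = -19*23/3*(-138) = -437/3*(-138) = 20102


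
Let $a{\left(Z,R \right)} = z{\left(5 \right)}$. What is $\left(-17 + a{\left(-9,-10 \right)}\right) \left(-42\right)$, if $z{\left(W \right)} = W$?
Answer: $504$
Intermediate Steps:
$a{\left(Z,R \right)} = 5$
$\left(-17 + a{\left(-9,-10 \right)}\right) \left(-42\right) = \left(-17 + 5\right) \left(-42\right) = \left(-12\right) \left(-42\right) = 504$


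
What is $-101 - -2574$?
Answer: $2473$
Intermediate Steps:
$-101 - -2574 = -101 + 2574 = 2473$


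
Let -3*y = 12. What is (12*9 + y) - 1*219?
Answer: -115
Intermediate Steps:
y = -4 (y = -1/3*12 = -4)
(12*9 + y) - 1*219 = (12*9 - 4) - 1*219 = (108 - 4) - 219 = 104 - 219 = -115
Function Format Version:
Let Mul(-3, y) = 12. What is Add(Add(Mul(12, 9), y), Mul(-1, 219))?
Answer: -115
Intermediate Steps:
y = -4 (y = Mul(Rational(-1, 3), 12) = -4)
Add(Add(Mul(12, 9), y), Mul(-1, 219)) = Add(Add(Mul(12, 9), -4), Mul(-1, 219)) = Add(Add(108, -4), -219) = Add(104, -219) = -115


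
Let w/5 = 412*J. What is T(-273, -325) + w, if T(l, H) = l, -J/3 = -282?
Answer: 1742487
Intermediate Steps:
J = 846 (J = -3*(-282) = 846)
w = 1742760 (w = 5*(412*846) = 5*348552 = 1742760)
T(-273, -325) + w = -273 + 1742760 = 1742487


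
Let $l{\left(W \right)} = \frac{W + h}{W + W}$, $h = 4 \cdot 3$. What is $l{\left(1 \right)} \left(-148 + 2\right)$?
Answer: $-949$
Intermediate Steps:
$h = 12$
$l{\left(W \right)} = \frac{12 + W}{2 W}$ ($l{\left(W \right)} = \frac{W + 12}{W + W} = \frac{12 + W}{2 W}$)
$l{\left(1 \right)} \left(-148 + 2\right) = \frac{12 + 1}{2 \cdot 1} \left(-148 + 2\right) = \frac{1}{2} \cdot 1 \cdot 13 \left(-146\right) = \frac{13}{2} \left(-146\right) = -949$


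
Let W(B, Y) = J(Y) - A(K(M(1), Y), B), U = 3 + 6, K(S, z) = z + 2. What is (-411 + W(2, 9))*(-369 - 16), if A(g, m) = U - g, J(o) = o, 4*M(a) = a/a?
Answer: 154000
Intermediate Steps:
M(a) = ¼ (M(a) = (a/a)/4 = (¼)*1 = ¼)
K(S, z) = 2 + z
U = 9
A(g, m) = 9 - g
W(B, Y) = -7 + 2*Y (W(B, Y) = Y - (9 - (2 + Y)) = Y - (9 + (-2 - Y)) = Y - (7 - Y) = Y + (-7 + Y) = -7 + 2*Y)
(-411 + W(2, 9))*(-369 - 16) = (-411 + (-7 + 2*9))*(-369 - 16) = (-411 + (-7 + 18))*(-385) = (-411 + 11)*(-385) = -400*(-385) = 154000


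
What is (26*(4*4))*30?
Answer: 12480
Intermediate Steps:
(26*(4*4))*30 = (26*16)*30 = 416*30 = 12480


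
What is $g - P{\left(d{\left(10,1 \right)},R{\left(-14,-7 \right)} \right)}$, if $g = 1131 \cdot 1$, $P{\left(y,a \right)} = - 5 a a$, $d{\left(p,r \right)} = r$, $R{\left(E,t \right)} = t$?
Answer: $1376$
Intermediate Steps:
$P{\left(y,a \right)} = - 5 a^{2}$
$g = 1131$
$g - P{\left(d{\left(10,1 \right)},R{\left(-14,-7 \right)} \right)} = 1131 - - 5 \left(-7\right)^{2} = 1131 - \left(-5\right) 49 = 1131 - -245 = 1131 + 245 = 1376$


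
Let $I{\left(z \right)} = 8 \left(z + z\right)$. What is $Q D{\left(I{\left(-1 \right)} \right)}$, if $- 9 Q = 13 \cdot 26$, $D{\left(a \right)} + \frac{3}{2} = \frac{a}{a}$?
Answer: $\frac{169}{9} \approx 18.778$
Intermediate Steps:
$I{\left(z \right)} = 16 z$ ($I{\left(z \right)} = 8 \cdot 2 z = 16 z$)
$D{\left(a \right)} = - \frac{1}{2}$ ($D{\left(a \right)} = - \frac{3}{2} + \frac{a}{a} = - \frac{3}{2} + 1 = - \frac{1}{2}$)
$Q = - \frac{338}{9}$ ($Q = - \frac{13 \cdot 26}{9} = \left(- \frac{1}{9}\right) 338 = - \frac{338}{9} \approx -37.556$)
$Q D{\left(I{\left(-1 \right)} \right)} = \left(- \frac{338}{9}\right) \left(- \frac{1}{2}\right) = \frac{169}{9}$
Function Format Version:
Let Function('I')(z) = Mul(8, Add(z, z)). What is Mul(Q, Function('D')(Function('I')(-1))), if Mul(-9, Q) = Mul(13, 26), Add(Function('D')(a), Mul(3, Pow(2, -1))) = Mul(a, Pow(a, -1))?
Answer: Rational(169, 9) ≈ 18.778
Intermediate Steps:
Function('I')(z) = Mul(16, z) (Function('I')(z) = Mul(8, Mul(2, z)) = Mul(16, z))
Function('D')(a) = Rational(-1, 2) (Function('D')(a) = Add(Rational(-3, 2), Mul(a, Pow(a, -1))) = Add(Rational(-3, 2), 1) = Rational(-1, 2))
Q = Rational(-338, 9) (Q = Mul(Rational(-1, 9), Mul(13, 26)) = Mul(Rational(-1, 9), 338) = Rational(-338, 9) ≈ -37.556)
Mul(Q, Function('D')(Function('I')(-1))) = Mul(Rational(-338, 9), Rational(-1, 2)) = Rational(169, 9)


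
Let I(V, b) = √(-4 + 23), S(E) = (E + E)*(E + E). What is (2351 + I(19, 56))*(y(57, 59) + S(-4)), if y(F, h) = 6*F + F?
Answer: 1088513 + 463*√19 ≈ 1.0905e+6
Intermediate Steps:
y(F, h) = 7*F
S(E) = 4*E² (S(E) = (2*E)*(2*E) = 4*E²)
I(V, b) = √19
(2351 + I(19, 56))*(y(57, 59) + S(-4)) = (2351 + √19)*(7*57 + 4*(-4)²) = (2351 + √19)*(399 + 4*16) = (2351 + √19)*(399 + 64) = (2351 + √19)*463 = 1088513 + 463*√19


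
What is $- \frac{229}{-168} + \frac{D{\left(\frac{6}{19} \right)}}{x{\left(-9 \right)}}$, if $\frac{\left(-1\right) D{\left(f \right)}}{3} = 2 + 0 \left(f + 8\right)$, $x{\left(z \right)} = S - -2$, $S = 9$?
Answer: $\frac{1511}{1848} \approx 0.81764$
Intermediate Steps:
$x{\left(z \right)} = 11$ ($x{\left(z \right)} = 9 - -2 = 9 + 2 = 11$)
$D{\left(f \right)} = -6$ ($D{\left(f \right)} = - 3 \left(2 + 0 \left(f + 8\right)\right) = - 3 \left(2 + 0 \left(8 + f\right)\right) = - 3 \left(2 + 0\right) = \left(-3\right) 2 = -6$)
$- \frac{229}{-168} + \frac{D{\left(\frac{6}{19} \right)}}{x{\left(-9 \right)}} = - \frac{229}{-168} - \frac{6}{11} = \left(-229\right) \left(- \frac{1}{168}\right) - \frac{6}{11} = \frac{229}{168} - \frac{6}{11} = \frac{1511}{1848}$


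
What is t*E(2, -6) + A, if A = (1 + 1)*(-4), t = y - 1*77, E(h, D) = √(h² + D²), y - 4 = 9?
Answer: -8 - 128*√10 ≈ -412.77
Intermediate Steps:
y = 13 (y = 4 + 9 = 13)
E(h, D) = √(D² + h²)
t = -64 (t = 13 - 1*77 = 13 - 77 = -64)
A = -8 (A = 2*(-4) = -8)
t*E(2, -6) + A = -64*√((-6)² + 2²) - 8 = -64*√(36 + 4) - 8 = -128*√10 - 8 = -8 - 128*√10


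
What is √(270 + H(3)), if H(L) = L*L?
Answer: 3*√31 ≈ 16.703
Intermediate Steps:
H(L) = L²
√(270 + H(3)) = √(270 + 3²) = √(270 + 9) = √279 = 3*√31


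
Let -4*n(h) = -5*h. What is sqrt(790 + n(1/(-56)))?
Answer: sqrt(2477370)/56 ≈ 28.107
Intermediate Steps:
n(h) = 5*h/4 (n(h) = -(-5)*h/4 = 5*h/4)
sqrt(790 + n(1/(-56))) = sqrt(790 + (5/4)/(-56)) = sqrt(790 + (5/4)*(-1/56)) = sqrt(790 - 5/224) = sqrt(176955/224) = sqrt(2477370)/56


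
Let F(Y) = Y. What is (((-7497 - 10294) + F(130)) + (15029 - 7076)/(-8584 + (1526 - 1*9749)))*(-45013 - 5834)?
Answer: 15093239413860/16807 ≈ 8.9803e+8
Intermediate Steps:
(((-7497 - 10294) + F(130)) + (15029 - 7076)/(-8584 + (1526 - 1*9749)))*(-45013 - 5834) = (((-7497 - 10294) + 130) + (15029 - 7076)/(-8584 + (1526 - 1*9749)))*(-45013 - 5834) = ((-17791 + 130) + 7953/(-8584 + (1526 - 9749)))*(-50847) = (-17661 + 7953/(-8584 - 8223))*(-50847) = (-17661 + 7953/(-16807))*(-50847) = (-17661 + 7953*(-1/16807))*(-50847) = (-17661 - 7953/16807)*(-50847) = -296836380/16807*(-50847) = 15093239413860/16807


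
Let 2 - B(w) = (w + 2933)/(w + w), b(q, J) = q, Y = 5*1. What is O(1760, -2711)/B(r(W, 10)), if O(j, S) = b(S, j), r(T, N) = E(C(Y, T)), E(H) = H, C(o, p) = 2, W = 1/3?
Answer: 10844/2927 ≈ 3.7048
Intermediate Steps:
W = ⅓ ≈ 0.33333
Y = 5
r(T, N) = 2
O(j, S) = S
B(w) = 2 - (2933 + w)/(2*w) (B(w) = 2 - (w + 2933)/(w + w) = 2 - (2933 + w)/(2*w))
O(1760, -2711)/B(r(W, 10)) = -2711*4/(-2933 + 3*2) = -2711*4/(-2933 + 6) = -2711/((½)*(½)*(-2927)) = -2711/(-2927/4) = -2711*(-4/2927) = 10844/2927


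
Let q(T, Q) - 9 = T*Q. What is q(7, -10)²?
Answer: 3721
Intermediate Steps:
q(T, Q) = 9 + Q*T (q(T, Q) = 9 + T*Q = 9 + Q*T)
q(7, -10)² = (9 - 10*7)² = (9 - 70)² = (-61)² = 3721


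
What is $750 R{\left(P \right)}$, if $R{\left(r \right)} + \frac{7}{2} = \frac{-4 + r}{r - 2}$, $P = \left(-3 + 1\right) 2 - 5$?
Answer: $- \frac{19125}{11} \approx -1738.6$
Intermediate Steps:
$P = -9$ ($P = \left(-2\right) 2 - 5 = -4 - 5 = -9$)
$R{\left(r \right)} = - \frac{7}{2} + \frac{-4 + r}{-2 + r}$ ($R{\left(r \right)} = - \frac{7}{2} + \frac{-4 + r}{r - 2} = - \frac{7}{2} + \frac{-4 + r}{-2 + r}$)
$750 R{\left(P \right)} = 750 \frac{6 - -45}{2 \left(-2 - 9\right)} = 750 \frac{6 + 45}{2 \left(-11\right)} = 750 \cdot \frac{1}{2} \left(- \frac{1}{11}\right) 51 = 750 \left(- \frac{51}{22}\right) = - \frac{19125}{11}$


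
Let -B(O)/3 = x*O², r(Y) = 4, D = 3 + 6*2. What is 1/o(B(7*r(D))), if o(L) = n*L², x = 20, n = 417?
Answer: 1/922721587200 ≈ 1.0838e-12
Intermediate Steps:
D = 15 (D = 3 + 12 = 15)
B(O) = -60*O²
o(L) = 417*L²
1/o(B(7*r(D))) = 1/(417*(-60*(7*4)²)²) = 1/(417*(-60*28²)²) = 1/(417*(-60*784)²) = 1/(417*(-47040)²) = 1/(417*2212761600) = 1/922721587200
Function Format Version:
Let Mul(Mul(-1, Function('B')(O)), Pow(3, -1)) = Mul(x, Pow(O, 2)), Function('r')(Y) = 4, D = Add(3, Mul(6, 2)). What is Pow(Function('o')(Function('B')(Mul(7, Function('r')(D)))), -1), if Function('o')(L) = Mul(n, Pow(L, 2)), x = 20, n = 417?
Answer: Rational(1, 922721587200) ≈ 1.0838e-12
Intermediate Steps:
D = 15 (D = Add(3, 12) = 15)
Function('B')(O) = Mul(-60, Pow(O, 2)) (Function('B')(O) = Mul(-3, Mul(20, Pow(O, 2))) = Mul(-60, Pow(O, 2)))
Function('o')(L) = Mul(417, Pow(L, 2))
Pow(Function('o')(Function('B')(Mul(7, Function('r')(D)))), -1) = Pow(Mul(417, Pow(Mul(-60, Pow(Mul(7, 4), 2)), 2)), -1) = Pow(Mul(417, Pow(Mul(-60, Pow(28, 2)), 2)), -1) = Pow(Mul(417, Pow(Mul(-60, 784), 2)), -1) = Pow(Mul(417, Pow(-47040, 2)), -1) = Pow(Mul(417, 2212761600), -1) = Pow(922721587200, -1) = Rational(1, 922721587200)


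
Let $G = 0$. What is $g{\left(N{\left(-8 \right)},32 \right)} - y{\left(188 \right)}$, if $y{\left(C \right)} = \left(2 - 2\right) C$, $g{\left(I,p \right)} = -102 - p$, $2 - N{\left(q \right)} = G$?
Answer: $-134$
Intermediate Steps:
$N{\left(q \right)} = 2$ ($N{\left(q \right)} = 2 - 0 = 2 + 0 = 2$)
$y{\left(C \right)} = 0$ ($y{\left(C \right)} = 0 C = 0$)
$g{\left(N{\left(-8 \right)},32 \right)} - y{\left(188 \right)} = \left(-102 - 32\right) - 0 = \left(-102 - 32\right) + 0 = -134 + 0 = -134$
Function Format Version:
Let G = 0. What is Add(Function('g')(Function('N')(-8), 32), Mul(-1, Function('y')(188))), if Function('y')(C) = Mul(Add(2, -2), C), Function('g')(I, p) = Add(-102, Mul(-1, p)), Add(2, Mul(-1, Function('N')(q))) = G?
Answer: -134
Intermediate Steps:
Function('N')(q) = 2 (Function('N')(q) = Add(2, Mul(-1, 0)) = Add(2, 0) = 2)
Function('y')(C) = 0 (Function('y')(C) = Mul(0, C) = 0)
Add(Function('g')(Function('N')(-8), 32), Mul(-1, Function('y')(188))) = Add(Add(-102, Mul(-1, 32)), Mul(-1, 0)) = Add(Add(-102, -32), 0) = Add(-134, 0) = -134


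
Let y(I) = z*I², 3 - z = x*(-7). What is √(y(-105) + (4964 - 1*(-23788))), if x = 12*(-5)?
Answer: I*√4568673 ≈ 2137.4*I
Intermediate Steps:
x = -60
z = -417 (z = 3 - (-60)*(-7) = 3 - 1*420 = 3 - 420 = -417)
y(I) = -417*I²
√(y(-105) + (4964 - 1*(-23788))) = √(-417*(-105)² + (4964 - 1*(-23788))) = √(-417*11025 + (4964 + 23788)) = √(-4597425 + 28752) = √(-4568673) = I*√4568673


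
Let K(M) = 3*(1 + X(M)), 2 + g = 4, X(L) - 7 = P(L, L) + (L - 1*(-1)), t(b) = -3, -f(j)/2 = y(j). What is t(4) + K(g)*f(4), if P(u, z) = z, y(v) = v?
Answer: -315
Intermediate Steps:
f(j) = -2*j
X(L) = 8 + 2*L (X(L) = 7 + (L + (L - 1*(-1))) = 7 + (L + (L + 1)) = 7 + (L + (1 + L)) = 7 + (1 + 2*L) = 8 + 2*L)
g = 2 (g = -2 + 4 = 2)
K(M) = 27 + 6*M (K(M) = 3*(1 + (8 + 2*M)) = 3*(9 + 2*M) = 27 + 6*M)
t(4) + K(g)*f(4) = -3 + (27 + 6*2)*(-2*4) = -3 + (27 + 12)*(-8) = -3 + 39*(-8) = -3 - 312 = -315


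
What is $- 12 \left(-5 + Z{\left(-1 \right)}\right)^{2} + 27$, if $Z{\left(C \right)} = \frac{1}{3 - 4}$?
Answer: $-405$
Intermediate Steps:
$Z{\left(C \right)} = -1$ ($Z{\left(C \right)} = \frac{1}{-1} = -1$)
$- 12 \left(-5 + Z{\left(-1 \right)}\right)^{2} + 27 = - 12 \left(-5 - 1\right)^{2} + 27 = - 12 \left(-6\right)^{2} + 27 = \left(-12\right) 36 + 27 = -432 + 27 = -405$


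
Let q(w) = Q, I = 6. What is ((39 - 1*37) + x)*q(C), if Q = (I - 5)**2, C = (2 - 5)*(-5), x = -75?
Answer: -73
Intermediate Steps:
C = 15 (C = -3*(-5) = 15)
Q = 1 (Q = (6 - 5)**2 = 1**2 = 1)
q(w) = 1
((39 - 1*37) + x)*q(C) = ((39 - 1*37) - 75)*1 = ((39 - 37) - 75)*1 = (2 - 75)*1 = -73*1 = -73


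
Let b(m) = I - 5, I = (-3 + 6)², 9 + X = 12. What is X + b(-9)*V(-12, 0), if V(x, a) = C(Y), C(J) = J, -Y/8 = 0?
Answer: 3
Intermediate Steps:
Y = 0 (Y = -8*0 = 0)
X = 3 (X = -9 + 12 = 3)
I = 9 (I = 3² = 9)
b(m) = 4 (b(m) = 9 - 5 = 4)
V(x, a) = 0
X + b(-9)*V(-12, 0) = 3 + 4*0 = 3 + 0 = 3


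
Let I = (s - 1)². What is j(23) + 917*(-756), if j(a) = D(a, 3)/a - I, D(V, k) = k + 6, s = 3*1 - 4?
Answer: -15944879/23 ≈ -6.9326e+5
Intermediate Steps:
s = -1 (s = 3 - 4 = -1)
D(V, k) = 6 + k
I = 4 (I = (-1 - 1)² = (-2)² = 4)
j(a) = -4 + 9/a (j(a) = (6 + 3)/a - 1*4 = 9/a - 4 = -4 + 9/a)
j(23) + 917*(-756) = (-4 + 9/23) + 917*(-756) = (-4 + 9*(1/23)) - 693252 = (-4 + 9/23) - 693252 = -83/23 - 693252 = -15944879/23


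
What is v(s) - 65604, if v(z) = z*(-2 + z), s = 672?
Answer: 384636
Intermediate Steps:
v(s) - 65604 = 672*(-2 + 672) - 65604 = 672*670 - 65604 = 450240 - 65604 = 384636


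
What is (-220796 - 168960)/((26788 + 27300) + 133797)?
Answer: -389756/187885 ≈ -2.0744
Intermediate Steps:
(-220796 - 168960)/((26788 + 27300) + 133797) = -389756/(54088 + 133797) = -389756/187885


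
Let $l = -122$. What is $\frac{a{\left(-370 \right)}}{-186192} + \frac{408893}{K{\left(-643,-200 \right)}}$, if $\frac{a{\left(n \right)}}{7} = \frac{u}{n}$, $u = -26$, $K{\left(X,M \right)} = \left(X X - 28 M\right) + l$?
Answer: $\frac{14084493887003}{14430158357040} \approx 0.97605$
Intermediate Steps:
$K{\left(X,M \right)} = -122 + X^{2} - 28 M$ ($K{\left(X,M \right)} = \left(X X - 28 M\right) - 122 = \left(X^{2} - 28 M\right) - 122 = -122 + X^{2} - 28 M$)
$a{\left(n \right)} = - \frac{182}{n}$ ($a{\left(n \right)} = 7 \left(- \frac{26}{n}\right) = - \frac{182}{n}$)
$\frac{a{\left(-370 \right)}}{-186192} + \frac{408893}{K{\left(-643,-200 \right)}} = \frac{\left(-182\right) \frac{1}{-370}}{-186192} + \frac{408893}{-122 + \left(-643\right)^{2} - -5600} = \left(-182\right) \left(- \frac{1}{370}\right) \left(- \frac{1}{186192}\right) + \frac{408893}{-122 + 413449 + 5600} = \frac{91}{185} \left(- \frac{1}{186192}\right) + \frac{408893}{418927} = - \frac{91}{34445520} + 408893 \cdot \frac{1}{418927} = - \frac{91}{34445520} + \frac{408893}{418927} = \frac{14084493887003}{14430158357040}$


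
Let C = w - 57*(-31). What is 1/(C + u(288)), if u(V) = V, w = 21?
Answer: 1/2076 ≈ 0.00048170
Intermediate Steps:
C = 1788 (C = 21 - 57*(-31) = 21 + 1767 = 1788)
1/(C + u(288)) = 1/(1788 + 288) = 1/2076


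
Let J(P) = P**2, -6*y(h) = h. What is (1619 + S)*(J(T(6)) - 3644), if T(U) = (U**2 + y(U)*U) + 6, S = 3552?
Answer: -12141508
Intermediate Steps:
y(h) = -h/6
T(U) = 6 + 5*U**2/6 (T(U) = (U**2 + (-U/6)*U) + 6 = (U**2 - U**2/6) + 6 = 5*U**2/6 + 6 = 6 + 5*U**2/6)
(1619 + S)*(J(T(6)) - 3644) = (1619 + 3552)*((6 + (5/6)*6**2)**2 - 3644) = 5171*((6 + (5/6)*36)**2 - 3644) = 5171*((6 + 30)**2 - 3644) = 5171*(36**2 - 3644) = 5171*(1296 - 3644) = 5171*(-2348) = -12141508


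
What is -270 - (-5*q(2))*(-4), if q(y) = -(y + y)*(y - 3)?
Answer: -350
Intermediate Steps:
q(y) = -2*y*(-3 + y)
-270 - (-5*q(2))*(-4) = -270 - (-10*2*(3 - 1*2))*(-4) = -270 - (-10*2*(3 - 2))*(-4) = -270 - (-10*2)*(-4) = -270 - (-5*4)*(-4) = -270 - (-20)*(-4) = -270 - 1*80 = -270 - 80 = -350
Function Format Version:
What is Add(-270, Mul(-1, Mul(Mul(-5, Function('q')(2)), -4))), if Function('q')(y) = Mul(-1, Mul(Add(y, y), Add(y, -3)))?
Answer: -350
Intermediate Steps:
Function('q')(y) = Mul(-2, y, Add(-3, y)) (Function('q')(y) = Mul(-1, Mul(Mul(2, y), Add(-3, y))) = Mul(-1, Mul(2, y, Add(-3, y))) = Mul(-2, y, Add(-3, y)))
Add(-270, Mul(-1, Mul(Mul(-5, Function('q')(2)), -4))) = Add(-270, Mul(-1, Mul(Mul(-5, Mul(2, 2, Add(3, Mul(-1, 2)))), -4))) = Add(-270, Mul(-1, Mul(Mul(-5, Mul(2, 2, Add(3, -2))), -4))) = Add(-270, Mul(-1, Mul(Mul(-5, Mul(2, 2, 1)), -4))) = Add(-270, Mul(-1, Mul(Mul(-5, 4), -4))) = Add(-270, Mul(-1, Mul(-20, -4))) = Add(-270, Mul(-1, 80)) = Add(-270, -80) = -350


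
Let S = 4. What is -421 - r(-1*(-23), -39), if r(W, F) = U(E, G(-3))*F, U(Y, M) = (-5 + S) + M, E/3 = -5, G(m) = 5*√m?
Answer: -460 + 195*I*√3 ≈ -460.0 + 337.75*I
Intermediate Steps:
E = -15 (E = 3*(-5) = -15)
U(Y, M) = -1 + M (U(Y, M) = (-5 + 4) + M = -1 + M)
r(W, F) = F*(-1 + 5*I*√3) (r(W, F) = (-1 + 5*√(-3))*F = (-1 + 5*(I*√3))*F = (-1 + 5*I*√3)*F = F*(-1 + 5*I*√3))
-421 - r(-1*(-23), -39) = -421 - (-39)*(-1 + 5*I*√3) = -421 - (39 - 195*I*√3) = -421 + (-39 + 195*I*√3) = -460 + 195*I*√3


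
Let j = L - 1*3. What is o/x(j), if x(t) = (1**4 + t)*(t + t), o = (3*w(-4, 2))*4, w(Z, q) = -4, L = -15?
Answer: -4/51 ≈ -0.078431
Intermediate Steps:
j = -18 (j = -15 - 1*3 = -15 - 3 = -18)
o = -48 (o = (3*(-4))*4 = -12*4 = -48)
x(t) = 2*t*(1 + t) (x(t) = (1 + t)*(2*t) = 2*t*(1 + t))
o/x(j) = -48*(-1/(36*(1 - 18))) = -48/(2*(-18)*(-17)) = -48/612 = -48*1/612 = -4/51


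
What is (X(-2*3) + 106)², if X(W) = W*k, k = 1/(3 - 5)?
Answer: 11881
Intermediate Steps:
k = -½ (k = 1/(-2) = -½ ≈ -0.50000)
X(W) = -W/2 (X(W) = W*(-½) = -W/2)
(X(-2*3) + 106)² = (-(-1)*3 + 106)² = (-½*(-6) + 106)² = (3 + 106)² = 109² = 11881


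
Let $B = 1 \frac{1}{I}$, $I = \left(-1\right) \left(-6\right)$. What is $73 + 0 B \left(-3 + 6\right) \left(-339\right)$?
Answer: $73$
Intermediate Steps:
$I = 6$
$B = \frac{1}{6}$ ($B = 1 \cdot \frac{1}{6} = \frac{1}{6} \approx 0.16667$)
$73 + 0 B \left(-3 + 6\right) \left(-339\right) = 73 + 0 \cdot \frac{1}{6} \left(-3 + 6\right) \left(-339\right) = 73 + 0 \cdot 3 \left(-339\right) = 73 + 0 \left(-339\right) = 73 + 0 = 73$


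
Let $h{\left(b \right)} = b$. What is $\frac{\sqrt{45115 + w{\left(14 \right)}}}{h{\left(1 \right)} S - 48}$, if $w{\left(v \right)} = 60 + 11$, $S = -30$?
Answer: $- \frac{\sqrt{45186}}{78} \approx -2.7253$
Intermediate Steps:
$w{\left(v \right)} = 71$
$\frac{\sqrt{45115 + w{\left(14 \right)}}}{h{\left(1 \right)} S - 48} = \frac{\sqrt{45115 + 71}}{1 \left(-30\right) - 48} = \frac{\sqrt{45186}}{-30 - 48} = \frac{\sqrt{45186}}{-78} = \sqrt{45186} \left(- \frac{1}{78}\right) = - \frac{\sqrt{45186}}{78}$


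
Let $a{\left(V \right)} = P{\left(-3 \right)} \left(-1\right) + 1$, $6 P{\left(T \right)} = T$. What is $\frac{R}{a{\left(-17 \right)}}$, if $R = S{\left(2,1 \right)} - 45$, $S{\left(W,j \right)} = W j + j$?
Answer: $-28$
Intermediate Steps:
$P{\left(T \right)} = \frac{T}{6}$
$S{\left(W,j \right)} = j + W j$
$a{\left(V \right)} = \frac{3}{2}$ ($a{\left(V \right)} = \frac{1}{6} \left(-3\right) \left(-1\right) + 1 = \left(- \frac{1}{2}\right) \left(-1\right) + 1 = \frac{1}{2} + 1 = \frac{3}{2}$)
$R = -42$ ($R = 1 \left(1 + 2\right) - 45 = 1 \cdot 3 - 45 = 3 - 45 = -42$)
$\frac{R}{a{\left(-17 \right)}} = - \frac{42}{\frac{3}{2}} = \left(-42\right) \frac{2}{3} = -28$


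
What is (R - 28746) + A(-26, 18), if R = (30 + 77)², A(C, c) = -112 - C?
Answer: -17383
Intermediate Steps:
R = 11449 (R = 107² = 11449)
(R - 28746) + A(-26, 18) = (11449 - 28746) + (-112 - 1*(-26)) = -17297 + (-112 + 26) = -17297 - 86 = -17383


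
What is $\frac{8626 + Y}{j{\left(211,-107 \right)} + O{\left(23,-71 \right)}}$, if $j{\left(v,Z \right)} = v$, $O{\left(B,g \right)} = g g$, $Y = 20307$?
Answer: $\frac{28933}{5252} \approx 5.5089$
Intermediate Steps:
$O{\left(B,g \right)} = g^{2}$
$\frac{8626 + Y}{j{\left(211,-107 \right)} + O{\left(23,-71 \right)}} = \frac{8626 + 20307}{211 + \left(-71\right)^{2}} = \frac{28933}{211 + 5041} = \frac{28933}{5252}$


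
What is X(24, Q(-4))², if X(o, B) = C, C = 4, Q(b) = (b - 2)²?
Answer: 16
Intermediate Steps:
Q(b) = (-2 + b)²
X(o, B) = 4
X(24, Q(-4))² = 4² = 16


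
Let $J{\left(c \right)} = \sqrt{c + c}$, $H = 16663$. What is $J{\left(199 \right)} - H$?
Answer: $-16663 + \sqrt{398} \approx -16643.0$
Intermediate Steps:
$J{\left(c \right)} = \sqrt{2} \sqrt{c}$ ($J{\left(c \right)} = \sqrt{2 c} = \sqrt{2} \sqrt{c}$)
$J{\left(199 \right)} - H = \sqrt{2} \sqrt{199} - 16663 = \sqrt{398} - 16663 = -16663 + \sqrt{398}$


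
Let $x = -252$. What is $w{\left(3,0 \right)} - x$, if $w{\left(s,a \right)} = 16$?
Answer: $268$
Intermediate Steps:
$w{\left(3,0 \right)} - x = 16 - -252 = 16 + 252 = 268$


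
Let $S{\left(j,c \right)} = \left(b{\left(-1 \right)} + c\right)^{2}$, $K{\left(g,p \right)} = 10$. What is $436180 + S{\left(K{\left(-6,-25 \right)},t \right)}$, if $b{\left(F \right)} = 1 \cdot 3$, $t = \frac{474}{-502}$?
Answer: $\frac{27480042436}{63001} \approx 4.3618 \cdot 10^{5}$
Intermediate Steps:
$t = - \frac{237}{251}$ ($t = 474 \left(- \frac{1}{502}\right) = - \frac{237}{251} \approx -0.94422$)
$b{\left(F \right)} = 3$
$S{\left(j,c \right)} = \left(3 + c\right)^{2}$
$436180 + S{\left(K{\left(-6,-25 \right)},t \right)} = 436180 + \left(3 - \frac{237}{251}\right)^{2} = 436180 + \left(\frac{516}{251}\right)^{2} = 436180 + \frac{266256}{63001} = \frac{27480042436}{63001}$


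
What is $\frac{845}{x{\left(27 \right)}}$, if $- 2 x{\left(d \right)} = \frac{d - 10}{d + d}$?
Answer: $- \frac{91260}{17} \approx -5368.2$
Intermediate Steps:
$x{\left(d \right)} = - \frac{-10 + d}{4 d}$ ($x{\left(d \right)} = - \frac{\left(d - 10\right) \frac{1}{d + d}}{2} = - \frac{\left(-10 + d\right) \frac{1}{2 d}}{2} = - \frac{\frac{1}{2} \frac{1}{d} \left(-10 + d\right)}{2} = - \frac{-10 + d}{4 d}$)
$\frac{845}{x{\left(27 \right)}} = \frac{845}{\frac{1}{4} \cdot \frac{1}{27} \left(10 - 27\right)} = \frac{845}{\frac{1}{4} \cdot \frac{1}{27} \left(-17\right)} = \frac{845}{- \frac{17}{108}} = 845 \left(- \frac{108}{17}\right) = - \frac{91260}{17}$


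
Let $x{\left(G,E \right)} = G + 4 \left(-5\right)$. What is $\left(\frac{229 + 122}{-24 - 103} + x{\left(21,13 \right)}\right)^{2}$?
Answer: $\frac{50176}{16129} \approx 3.1109$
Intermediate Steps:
$x{\left(G,E \right)} = -20 + G$ ($x{\left(G,E \right)} = G - 20 = -20 + G$)
$\left(\frac{229 + 122}{-24 - 103} + x{\left(21,13 \right)}\right)^{2} = \left(\frac{229 + 122}{-24 - 103} + \left(-20 + 21\right)\right)^{2} = \left(\frac{351}{-127} + 1\right)^{2} = \left(351 \left(- \frac{1}{127}\right) + 1\right)^{2} = \left(- \frac{351}{127} + 1\right)^{2} = \left(- \frac{224}{127}\right)^{2} = \frac{50176}{16129}$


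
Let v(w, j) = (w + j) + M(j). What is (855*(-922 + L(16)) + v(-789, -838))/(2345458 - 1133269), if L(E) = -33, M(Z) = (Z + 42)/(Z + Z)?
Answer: -342805489/507907191 ≈ -0.67494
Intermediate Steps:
M(Z) = (42 + Z)/(2*Z) (M(Z) = (42 + Z)/((2*Z)) = (42 + Z)*(1/(2*Z)) = (42 + Z)/(2*Z))
v(w, j) = j + w + (42 + j)/(2*j) (v(w, j) = (w + j) + (42 + j)/(2*j) = (j + w) + (42 + j)/(2*j) = j + w + (42 + j)/(2*j))
(855*(-922 + L(16)) + v(-789, -838))/(2345458 - 1133269) = (855*(-922 - 33) + (1/2 - 838 - 789 + 21/(-838)))/(2345458 - 1133269) = (855*(-955) + (1/2 - 838 - 789 + 21*(-1/838)))/1212189 = (-816525 + (1/2 - 838 - 789 - 21/838))*(1/1212189) = (-816525 - 681514/419)*(1/1212189) = -342805489/419*1/1212189 = -342805489/507907191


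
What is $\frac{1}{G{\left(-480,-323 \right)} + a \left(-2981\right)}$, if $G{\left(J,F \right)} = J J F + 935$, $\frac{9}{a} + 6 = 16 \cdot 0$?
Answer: $- \frac{2}{148827587} \approx -1.3438 \cdot 10^{-8}$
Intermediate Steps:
$a = - \frac{3}{2}$ ($a = \frac{9}{-6 + 16 \cdot 0} = \frac{9}{-6 + 0} = \frac{9}{-6} = 9 \left(- \frac{1}{6}\right) = - \frac{3}{2} \approx -1.5$)
$G{\left(J,F \right)} = 935 + F J^{2}$ ($G{\left(J,F \right)} = J^{2} F + 935 = F J^{2} + 935 = 935 + F J^{2}$)
$\frac{1}{G{\left(-480,-323 \right)} + a \left(-2981\right)} = \frac{1}{\left(935 - 323 \left(-480\right)^{2}\right) - - \frac{8943}{2}} = \frac{1}{\left(935 - 74419200\right) + \frac{8943}{2}} = \frac{1}{-74418265 + \frac{8943}{2}} = \frac{1}{- \frac{148827587}{2}} = - \frac{2}{148827587}$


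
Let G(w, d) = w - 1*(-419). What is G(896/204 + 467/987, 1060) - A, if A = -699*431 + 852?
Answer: 5047808879/16779 ≈ 3.0084e+5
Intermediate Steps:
G(w, d) = 419 + w (G(w, d) = w + 419 = 419 + w)
A = -300417 (A = -301269 + 852 = -300417)
G(896/204 + 467/987, 1060) - A = (419 + (896/204 + 467/987)) - 1*(-300417) = (419 + (896*(1/204) + 467*(1/987))) + 300417 = (419 + (224/51 + 467/987)) + 300417 = (419 + 81635/16779) + 300417 = 7112036/16779 + 300417 = 5047808879/16779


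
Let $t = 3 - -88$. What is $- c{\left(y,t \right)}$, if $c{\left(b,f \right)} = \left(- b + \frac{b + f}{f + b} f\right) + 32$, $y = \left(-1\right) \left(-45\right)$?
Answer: $-78$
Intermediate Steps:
$t = 91$ ($t = 3 + 88 = 91$)
$y = 45$
$c{\left(b,f \right)} = 32 + f - b$ ($c{\left(b,f \right)} = \left(- b + \frac{b + f}{b + f} f\right) + 32 = \left(- b + 1 f\right) + 32 = \left(- b + f\right) + 32 = \left(f - b\right) + 32 = 32 + f - b$)
$- c{\left(y,t \right)} = - (32 + 91 - 45) = \left(-1\right) 78 = -78$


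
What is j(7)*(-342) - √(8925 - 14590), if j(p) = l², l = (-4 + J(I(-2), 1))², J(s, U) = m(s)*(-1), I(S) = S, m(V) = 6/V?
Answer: -342 - I*√5665 ≈ -342.0 - 75.266*I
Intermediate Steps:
J(s, U) = -6/s (J(s, U) = (6/s)*(-1) = -6/s)
l = 1 (l = (-4 - 6/(-2))² = (-4 - 6*(-½))² = (-4 + 3)² = (-1)² = 1)
j(p) = 1 (j(p) = 1² = 1)
j(7)*(-342) - √(8925 - 14590) = 1*(-342) - √(8925 - 14590) = -342 - √(-5665) = -342 - I*√5665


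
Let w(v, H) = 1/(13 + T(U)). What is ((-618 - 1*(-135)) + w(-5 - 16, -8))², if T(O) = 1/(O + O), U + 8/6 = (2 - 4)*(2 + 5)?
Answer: 331922320129/1423249 ≈ 2.3321e+5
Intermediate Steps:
U = -46/3 (U = -4/3 + (2 - 4)*(2 + 5) = -4/3 - 2*7 = -4/3 - 14 = -46/3 ≈ -15.333)
T(O) = 1/(2*O)
w(v, H) = 92/1193 (w(v, H) = 1/(13 + 1/(2*(-46/3))) = 1/(13 + (½)*(-3/46)) = 1/(13 - 3/92) = 1/(1193/92) = 92/1193)
((-618 - 1*(-135)) + w(-5 - 16, -8))² = ((-618 - 1*(-135)) + 92/1193)² = ((-618 + 135) + 92/1193)² = (-483 + 92/1193)² = (-576127/1193)² = 331922320129/1423249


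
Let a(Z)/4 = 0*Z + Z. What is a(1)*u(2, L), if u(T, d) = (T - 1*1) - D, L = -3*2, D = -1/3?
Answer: 16/3 ≈ 5.3333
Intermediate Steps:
D = -⅓ (D = -1*⅓ = -⅓ ≈ -0.33333)
a(Z) = 4*Z (a(Z) = 4*(0*Z + Z) = 4*(0 + Z) = 4*Z)
L = -6
u(T, d) = -⅔ + T (u(T, d) = (T - 1*1) - 1*(-⅓) = (T - 1) + ⅓ = (-1 + T) + ⅓ = -⅔ + T)
a(1)*u(2, L) = (4*1)*(-⅔ + 2) = 4*(4/3) = 16/3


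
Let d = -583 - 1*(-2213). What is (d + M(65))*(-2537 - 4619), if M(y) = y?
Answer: -12129420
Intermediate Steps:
d = 1630 (d = -583 + 2213 = 1630)
(d + M(65))*(-2537 - 4619) = (1630 + 65)*(-2537 - 4619) = 1695*(-7156) = -12129420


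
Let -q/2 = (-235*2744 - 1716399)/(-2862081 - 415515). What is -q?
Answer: 2361239/1638798 ≈ 1.4408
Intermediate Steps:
q = -2361239/1638798 (q = -2*(-235*2744 - 1716399)/(-2862081 - 415515) = -2*(-644840 - 1716399)/(-3277596) = -(-4722478)*(-1)/3277596 = -2*2361239/3277596 = -2361239/1638798 ≈ -1.4408)
-q = -1*(-2361239/1638798) = 2361239/1638798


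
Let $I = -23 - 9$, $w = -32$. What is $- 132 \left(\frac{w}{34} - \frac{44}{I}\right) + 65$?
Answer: $\frac{263}{34} \approx 7.7353$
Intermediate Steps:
$I = -32$
$- 132 \left(\frac{w}{34} - \frac{44}{I}\right) + 65 = - 132 \left(- \frac{32}{34} - \frac{44}{-32}\right) + 65 = - 132 \left(\left(-32\right) \frac{1}{34} - - \frac{11}{8}\right) + 65 = - 132 \left(- \frac{16}{17} + \frac{11}{8}\right) + 65 = \left(-132\right) \frac{59}{136} + 65 = - \frac{1947}{34} + 65 = \frac{263}{34}$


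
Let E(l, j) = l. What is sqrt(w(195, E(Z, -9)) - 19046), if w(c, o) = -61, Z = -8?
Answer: 3*I*sqrt(2123) ≈ 138.23*I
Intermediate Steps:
sqrt(w(195, E(Z, -9)) - 19046) = sqrt(-61 - 19046) = sqrt(-19107) = 3*I*sqrt(2123)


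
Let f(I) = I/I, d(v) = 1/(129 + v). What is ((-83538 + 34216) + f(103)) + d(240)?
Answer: -18199448/369 ≈ -49321.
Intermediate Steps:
f(I) = 1
((-83538 + 34216) + f(103)) + d(240) = ((-83538 + 34216) + 1) + 1/(129 + 240) = (-49322 + 1) + 1/369 = -49321 + 1/369 = -18199448/369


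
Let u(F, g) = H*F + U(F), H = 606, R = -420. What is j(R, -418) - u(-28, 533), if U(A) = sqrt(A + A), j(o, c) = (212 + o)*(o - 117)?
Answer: 128664 - 2*I*sqrt(14) ≈ 1.2866e+5 - 7.4833*I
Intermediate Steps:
j(o, c) = (-117 + o)*(212 + o) (j(o, c) = (212 + o)*(-117 + o) = (-117 + o)*(212 + o))
U(A) = sqrt(2)*sqrt(A) (U(A) = sqrt(2*A) = sqrt(2)*sqrt(A))
u(F, g) = 606*F + sqrt(2)*sqrt(F)
j(R, -418) - u(-28, 533) = (-24804 + (-420)**2 + 95*(-420)) - (606*(-28) + sqrt(2)*sqrt(-28)) = (-24804 + 176400 - 39900) - (-16968 + sqrt(2)*(2*I*sqrt(7))) = 111696 - (-16968 + 2*I*sqrt(14)) = 111696 + (16968 - 2*I*sqrt(14)) = 128664 - 2*I*sqrt(14)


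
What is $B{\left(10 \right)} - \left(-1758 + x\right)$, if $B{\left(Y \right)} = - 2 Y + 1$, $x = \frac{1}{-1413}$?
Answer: $\frac{2457208}{1413} \approx 1739.0$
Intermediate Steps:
$x = - \frac{1}{1413} \approx -0.00070771$
$B{\left(Y \right)} = 1 - 2 Y$
$B{\left(10 \right)} - \left(-1758 + x\right) = \left(1 - 20\right) + \left(1758 - - \frac{1}{1413}\right) = \left(1 - 20\right) + \left(1758 + \frac{1}{1413}\right) = -19 + \frac{2484055}{1413} = \frac{2457208}{1413}$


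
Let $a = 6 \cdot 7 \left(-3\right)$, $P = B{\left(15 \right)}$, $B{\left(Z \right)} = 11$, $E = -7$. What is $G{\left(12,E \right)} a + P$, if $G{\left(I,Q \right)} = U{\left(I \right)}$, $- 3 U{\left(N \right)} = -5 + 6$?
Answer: $53$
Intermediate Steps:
$U{\left(N \right)} = - \frac{1}{3}$ ($U{\left(N \right)} = - \frac{-5 + 6}{3} = \left(- \frac{1}{3}\right) 1 = - \frac{1}{3}$)
$G{\left(I,Q \right)} = - \frac{1}{3}$
$P = 11$
$a = -126$ ($a = 42 \left(-3\right) = -126$)
$G{\left(12,E \right)} a + P = \left(- \frac{1}{3}\right) \left(-126\right) + 11 = 42 + 11 = 53$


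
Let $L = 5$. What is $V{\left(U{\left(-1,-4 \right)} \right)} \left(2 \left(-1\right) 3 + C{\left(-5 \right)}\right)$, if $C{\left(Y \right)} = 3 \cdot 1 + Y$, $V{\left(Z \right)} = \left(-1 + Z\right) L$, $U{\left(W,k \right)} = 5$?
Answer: $-160$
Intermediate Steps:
$V{\left(Z \right)} = -5 + 5 Z$ ($V{\left(Z \right)} = \left(-1 + Z\right) 5 = -5 + 5 Z$)
$C{\left(Y \right)} = 3 + Y$
$V{\left(U{\left(-1,-4 \right)} \right)} \left(2 \left(-1\right) 3 + C{\left(-5 \right)}\right) = \left(-5 + 5 \cdot 5\right) \left(2 \left(-1\right) 3 + \left(3 - 5\right)\right) = \left(-5 + 25\right) \left(\left(-2\right) 3 - 2\right) = 20 \left(-6 - 2\right) = 20 \left(-8\right) = -160$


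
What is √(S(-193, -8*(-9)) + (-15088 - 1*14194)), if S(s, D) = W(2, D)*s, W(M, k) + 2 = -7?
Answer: I*√27545 ≈ 165.97*I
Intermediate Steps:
W(M, k) = -9 (W(M, k) = -2 - 7 = -9)
S(s, D) = -9*s
√(S(-193, -8*(-9)) + (-15088 - 1*14194)) = √(-9*(-193) + (-15088 - 1*14194)) = √(1737 + (-15088 - 14194)) = √(1737 - 29282) = √(-27545) = I*√27545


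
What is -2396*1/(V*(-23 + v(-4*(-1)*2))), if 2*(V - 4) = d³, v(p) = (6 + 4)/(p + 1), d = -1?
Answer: 43128/1379 ≈ 31.275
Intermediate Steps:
v(p) = 10/(1 + p)
V = 7/2 (V = 4 + (½)*(-1)³ = 4 + (½)*(-1) = 4 - ½ = 7/2 ≈ 3.5000)
-2396*1/(V*(-23 + v(-4*(-1)*2))) = -2396*2/(7*(-23 + 10/(1 - 4*(-1)*2))) = -2396*2/(7*(-23 + 10/(1 + 4*2))) = -2396*2/(7*(-23 + 10/(1 + 8))) = -2396*2/(7*(-23 + 10/9)) = -2396/((7/2)*(-197/9)) = -2396/(-1379/18) = -2396*(-18/1379) = 43128/1379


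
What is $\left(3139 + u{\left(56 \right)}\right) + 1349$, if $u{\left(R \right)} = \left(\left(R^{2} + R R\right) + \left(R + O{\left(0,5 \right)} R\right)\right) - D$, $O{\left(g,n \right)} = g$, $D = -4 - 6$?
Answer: $10826$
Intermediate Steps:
$D = -10$ ($D = -4 - 6 = -10$)
$u{\left(R \right)} = 10 + R + 2 R^{2}$ ($u{\left(R \right)} = \left(\left(R^{2} + R R\right) + \left(R + 0 R\right)\right) - -10 = \left(\left(R^{2} + R^{2}\right) + \left(R + 0\right)\right) + 10 = \left(2 R^{2} + R\right) + 10 = \left(R + 2 R^{2}\right) + 10 = 10 + R + 2 R^{2}$)
$\left(3139 + u{\left(56 \right)}\right) + 1349 = \left(3139 + \left(10 + 56 + 2 \cdot 56^{2}\right)\right) + 1349 = \left(3139 + \left(10 + 56 + 2 \cdot 3136\right)\right) + 1349 = \left(3139 + \left(10 + 56 + 6272\right)\right) + 1349 = \left(3139 + 6338\right) + 1349 = 9477 + 1349 = 10826$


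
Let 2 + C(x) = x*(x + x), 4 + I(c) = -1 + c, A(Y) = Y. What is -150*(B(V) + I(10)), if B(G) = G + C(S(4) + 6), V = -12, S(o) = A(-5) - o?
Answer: -1350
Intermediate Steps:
I(c) = -5 + c (I(c) = -4 + (-1 + c) = -5 + c)
S(o) = -5 - o
C(x) = -2 + 2*x**2 (C(x) = -2 + x*(x + x) = -2 + x*(2*x) = -2 + 2*x**2)
B(G) = 16 + G (B(G) = G + (-2 + 2*((-5 - 1*4) + 6)**2) = G + (-2 + 2*((-5 - 4) + 6)**2) = G + (-2 + 2*(-9 + 6)**2) = G + (-2 + 2*(-3)**2) = G + (-2 + 2*9) = G + (-2 + 18) = G + 16 = 16 + G)
-150*(B(V) + I(10)) = -150*((16 - 12) + (-5 + 10)) = -150*(4 + 5) = -150*9 = -1350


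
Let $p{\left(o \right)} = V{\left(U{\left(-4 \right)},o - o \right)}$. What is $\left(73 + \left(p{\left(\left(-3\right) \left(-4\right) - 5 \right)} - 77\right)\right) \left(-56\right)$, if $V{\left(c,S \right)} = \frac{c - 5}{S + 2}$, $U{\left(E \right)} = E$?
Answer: $476$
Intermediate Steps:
$V{\left(c,S \right)} = \frac{-5 + c}{2 + S}$
$p{\left(o \right)} = - \frac{9}{2}$ ($p{\left(o \right)} = \frac{-5 - 4}{2 + \left(o - o\right)} = \frac{1}{2 + 0} \left(-9\right) = \frac{1}{2} \left(-9\right) = - \frac{9}{2}$)
$\left(73 + \left(p{\left(\left(-3\right) \left(-4\right) - 5 \right)} - 77\right)\right) \left(-56\right) = \left(73 - \frac{163}{2}\right) \left(-56\right) = \left(- \frac{17}{2}\right) \left(-56\right) = 476$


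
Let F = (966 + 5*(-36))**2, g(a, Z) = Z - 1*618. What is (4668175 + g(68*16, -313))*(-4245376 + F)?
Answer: -16930800989520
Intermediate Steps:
g(a, Z) = -618 + Z (g(a, Z) = Z - 618 = -618 + Z)
F = 617796 (F = (966 - 180)**2 = 786**2 = 617796)
(4668175 + g(68*16, -313))*(-4245376 + F) = (4668175 + (-618 - 313))*(-4245376 + 617796) = (4668175 - 931)*(-3627580) = 4667244*(-3627580) = -16930800989520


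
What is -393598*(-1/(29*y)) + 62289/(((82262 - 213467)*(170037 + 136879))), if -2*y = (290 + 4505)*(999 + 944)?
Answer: -2114423822315191/725334050962143980 ≈ -0.0029151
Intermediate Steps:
y = -9316685/2 (y = -(290 + 4505)*(999 + 944)/2 = -4795*1943/2 = -1/2*9316685 = -9316685/2 ≈ -4.6583e+6)
-393598*(-1/(29*y)) + 62289/(((82262 - 213467)*(170037 + 136879))) = -393598/((-29*(-9316685/2))) + 62289/(((82262 - 213467)*(170037 + 136879))) = -393598/270183865/2 + 62289/((-131205*306916)) = -393598*2/270183865 + 62289/(-40268913780) = -787196/270183865 + 62289*(-1/40268913780) = -787196/270183865 - 20763/13422971260 = -2114423822315191/725334050962143980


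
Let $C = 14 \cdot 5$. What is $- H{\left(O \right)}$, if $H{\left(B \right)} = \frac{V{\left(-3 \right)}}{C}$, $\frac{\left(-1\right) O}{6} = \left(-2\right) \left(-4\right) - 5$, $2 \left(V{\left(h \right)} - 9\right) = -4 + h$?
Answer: $- \frac{11}{140} \approx -0.078571$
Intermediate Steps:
$V{\left(h \right)} = 7 + \frac{h}{2}$ ($V{\left(h \right)} = 9 + \frac{-4 + h}{2} = 9 + \left(-2 + \frac{h}{2}\right) = 7 + \frac{h}{2}$)
$O = -18$ ($O = - 6 \left(\left(-2\right) \left(-4\right) - 5\right) = - 6 \left(8 - 5\right) = \left(-6\right) 3 = -18$)
$C = 70$
$H{\left(B \right)} = \frac{11}{140}$ ($H{\left(B \right)} = \frac{7 + \frac{1}{2} \left(-3\right)}{70} = \left(7 - \frac{3}{2}\right) \frac{1}{70} = \frac{11}{2} \cdot \frac{1}{70} = \frac{11}{140}$)
$- H{\left(O \right)} = \left(-1\right) \frac{11}{140} = - \frac{11}{140}$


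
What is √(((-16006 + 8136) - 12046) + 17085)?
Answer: I*√2831 ≈ 53.207*I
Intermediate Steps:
√(((-16006 + 8136) - 12046) + 17085) = √((-7870 - 12046) + 17085) = √(-19916 + 17085) = √(-2831) = I*√2831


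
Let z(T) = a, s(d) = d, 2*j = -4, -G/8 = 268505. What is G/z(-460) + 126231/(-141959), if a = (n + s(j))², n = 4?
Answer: -76233528821/141959 ≈ -5.3701e+5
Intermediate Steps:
G = -2148040 (G = -8*268505 = -2148040)
j = -2 (j = (½)*(-4) = -2)
a = 4 (a = (4 - 2)² = 2² = 4)
z(T) = 4
G/z(-460) + 126231/(-141959) = -2148040/4 + 126231/(-141959) = -2148040*¼ + 126231*(-1/141959) = -537010 - 126231/141959 = -76233528821/141959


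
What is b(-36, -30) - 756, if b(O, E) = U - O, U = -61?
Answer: -781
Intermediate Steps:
b(O, E) = -61 - O
b(-36, -30) - 756 = (-61 - 1*(-36)) - 756 = (-61 + 36) - 756 = -25 - 756 = -781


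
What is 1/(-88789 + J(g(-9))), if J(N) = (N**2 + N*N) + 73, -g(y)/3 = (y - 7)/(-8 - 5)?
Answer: -169/14988396 ≈ -1.1275e-5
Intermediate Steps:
g(y) = -21/13 + 3*y/13 (g(y) = -3*(y - 7)/(-8 - 5) = -3*(-7 + y)/(-13) = -3*(-7 + y)*(-1)/13 = -3*(7/13 - y/13) = -21/13 + 3*y/13)
J(N) = 73 + 2*N**2 (J(N) = (N**2 + N**2) + 73 = 2*N**2 + 73 = 73 + 2*N**2)
1/(-88789 + J(g(-9))) = 1/(-88789 + (73 + 2*(-21/13 + (3/13)*(-9))**2)) = 1/(-88789 + (73 + 2*(-21/13 - 27/13)**2)) = 1/(-88789 + (73 + 2*(-48/13)**2)) = 1/(-88789 + (73 + 2*(2304/169))) = 1/(-88789 + (73 + 4608/169)) = 1/(-88789 + 16945/169) = 1/(-14988396/169) = -169/14988396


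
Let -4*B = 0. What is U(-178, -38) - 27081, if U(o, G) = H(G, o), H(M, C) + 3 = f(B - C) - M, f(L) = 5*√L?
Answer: -27046 + 5*√178 ≈ -26979.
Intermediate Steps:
B = 0 (B = -¼*0 = 0)
H(M, C) = -3 - M + 5*√(-C) (H(M, C) = -3 + (5*√(0 - C) - M) = -3 + (5*√(-C) - M) = -3 + (-M + 5*√(-C)) = -3 - M + 5*√(-C))
U(o, G) = -3 - G + 5*√(-o)
U(-178, -38) - 27081 = (-3 - 1*(-38) + 5*√(-1*(-178))) - 27081 = (-3 + 38 + 5*√178) - 27081 = (35 + 5*√178) - 27081 = -27046 + 5*√178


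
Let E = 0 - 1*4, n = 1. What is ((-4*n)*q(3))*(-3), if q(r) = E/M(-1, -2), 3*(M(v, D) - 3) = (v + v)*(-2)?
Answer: -144/13 ≈ -11.077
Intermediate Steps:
M(v, D) = 3 - 4*v/3 (M(v, D) = 3 + ((v + v)*(-2))/3 = 3 + ((2*v)*(-2))/3 = 3 + (-4*v)/3 = 3 - 4*v/3)
E = -4 (E = 0 - 4 = -4)
q(r) = -12/13 (q(r) = -4/(3 - 4/3*(-1)) = -4/(3 + 4/3) = -4/13/3 = -4*3/13 = -12/13)
((-4*n)*q(3))*(-3) = (-4*1*(-12/13))*(-3) = -4*(-12/13)*(-3) = (48/13)*(-3) = -144/13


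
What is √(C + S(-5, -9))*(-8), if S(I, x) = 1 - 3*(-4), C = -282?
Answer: -8*I*√269 ≈ -131.21*I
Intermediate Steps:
S(I, x) = 13 (S(I, x) = 1 + 12 = 13)
√(C + S(-5, -9))*(-8) = √(-282 + 13)*(-8) = √(-269)*(-8) = (I*√269)*(-8) = -8*I*√269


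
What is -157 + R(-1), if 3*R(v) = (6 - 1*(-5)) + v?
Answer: -461/3 ≈ -153.67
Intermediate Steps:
R(v) = 11/3 + v/3 (R(v) = ((6 - 1*(-5)) + v)/3 = ((6 + 5) + v)/3 = (11 + v)/3 = 11/3 + v/3)
-157 + R(-1) = -157 + (11/3 + (⅓)*(-1)) = -157 + (11/3 - ⅓) = -157 + 10/3 = -461/3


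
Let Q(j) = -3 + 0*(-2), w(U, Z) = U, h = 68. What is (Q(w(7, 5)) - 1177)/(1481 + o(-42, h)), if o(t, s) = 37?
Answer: -590/759 ≈ -0.77734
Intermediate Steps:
Q(j) = -3 (Q(j) = -3 + 0 = -3)
(Q(w(7, 5)) - 1177)/(1481 + o(-42, h)) = (-3 - 1177)/(1481 + 37) = -1180/1518 = -1180*1/1518 = -590/759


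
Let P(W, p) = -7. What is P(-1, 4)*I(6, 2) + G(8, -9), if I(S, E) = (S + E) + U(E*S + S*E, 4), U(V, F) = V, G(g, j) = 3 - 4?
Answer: -225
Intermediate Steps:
G(g, j) = -1
I(S, E) = E + S + 2*E*S (I(S, E) = (S + E) + (E*S + S*E) = (E + S) + (E*S + E*S) = (E + S) + 2*E*S = E + S + 2*E*S)
P(-1, 4)*I(6, 2) + G(8, -9) = -7*(2 + 6 + 2*2*6) - 1 = -7*(2 + 6 + 24) - 1 = -7*32 - 1 = -224 - 1 = -225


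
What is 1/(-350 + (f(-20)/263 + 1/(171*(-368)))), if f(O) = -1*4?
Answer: -16550064/5792774375 ≈ -0.0028570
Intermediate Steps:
f(O) = -4
1/(-350 + (f(-20)/263 + 1/(171*(-368)))) = 1/(-350 + (-4/263 + 1/(171*(-368)))) = 1/(-350 + (-4*1/263 + (1/171)*(-1/368))) = 1/(-350 + (-4/263 - 1/62928)) = 1/(-350 - 251975/16550064) = 1/(-5792774375/16550064) = -16550064/5792774375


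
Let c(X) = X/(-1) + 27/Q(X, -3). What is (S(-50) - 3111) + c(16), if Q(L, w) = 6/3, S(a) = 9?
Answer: -6209/2 ≈ -3104.5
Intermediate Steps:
Q(L, w) = 2 (Q(L, w) = 6*(⅓) = 2)
c(X) = 27/2 - X (c(X) = X/(-1) + 27/2 = X*(-1) + 27*(½) = -X + 27/2 = 27/2 - X)
(S(-50) - 3111) + c(16) = (9 - 3111) + (27/2 - 1*16) = -3102 + (27/2 - 16) = -3102 - 5/2 = -6209/2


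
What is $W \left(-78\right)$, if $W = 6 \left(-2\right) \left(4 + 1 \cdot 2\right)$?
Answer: $5616$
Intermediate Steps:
$W = -72$ ($W = - 12 \left(4 + 2\right) = \left(-12\right) 6 = -72$)
$W \left(-78\right) = \left(-72\right) \left(-78\right) = 5616$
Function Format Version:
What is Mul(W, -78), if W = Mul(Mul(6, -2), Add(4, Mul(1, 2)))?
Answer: 5616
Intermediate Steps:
W = -72 (W = Mul(-12, Add(4, 2)) = Mul(-12, 6) = -72)
Mul(W, -78) = Mul(-72, -78) = 5616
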